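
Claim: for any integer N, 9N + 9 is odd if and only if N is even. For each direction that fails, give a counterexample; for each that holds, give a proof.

(⇒) Suppose 9N + 9 is odd. Since 9 is odd, 9N and N have the same parity, so 9N + 9 ≡ N + 9 (mod 2). As 9 is odd, 9N + 9 is odd exactly when N is even. Thus N is even.

(⇐) Conversely, suppose N is even; write N = 2j. Then 9N + 9 = 9·(2j) + 9 = 2·9j + 9, which is odd.

The biconditional holds.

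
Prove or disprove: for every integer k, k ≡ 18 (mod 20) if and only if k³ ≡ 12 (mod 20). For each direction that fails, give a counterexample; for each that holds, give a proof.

(⇒) holds; (⇐) fails.

(⟸) This fails: take k = 8. Then 8³ = 512 ≡ 12 (mod 20), yet 8 ≡ 8 (mod 20), not 18.

(⟹) Suppose k ≡ 18 (mod 20). Write k = 20j + 18. Then (20j + 18)³ = 8000j³ + 21600j² + 19440j + 5832 = 20(400j³ + 1080j² + 972j + 291) + 12, so k³ ≡ 12 (mod 20).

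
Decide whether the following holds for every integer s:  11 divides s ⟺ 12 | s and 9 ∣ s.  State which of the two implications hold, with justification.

Neither direction holds.

[⇒] This fails: take s = 11. Certainly 11 ∣ 11, but 12 ∤ 11.

[⇐] This fails: take s = 36. Both 12 ∣ 36 and 9 ∣ 36, yet 36 is not a multiple of 11 (since 36 = 3·11 + 3), so 11 ∤ 36.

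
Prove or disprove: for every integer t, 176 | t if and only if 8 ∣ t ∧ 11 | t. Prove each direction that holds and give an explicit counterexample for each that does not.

(⟹) If 176 ∣ t, write t = 176q. Since 176 = 22·8, t = 8·(22q), so 8 ∣ t; and since 176 = 16·11, t = 11·(16q), so 11 ∣ t.

(⟸) This fails: take t = 88. Both 8 ∣ 88 and 11 ∣ 88, yet 88 is not a multiple of 176 (since 88 = 0·176 + 88), so 176 ∤ 88.

Only the forward implication holds.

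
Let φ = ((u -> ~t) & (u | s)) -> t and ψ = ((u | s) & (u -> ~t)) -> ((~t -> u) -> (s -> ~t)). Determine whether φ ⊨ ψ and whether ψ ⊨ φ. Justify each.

(⟹) This fails. Under u = F, s = T, t = T, the left side is true but the right side is false.

(⟸) This fails. Under u = T, s = F, t = F, the left side is false but the right side is true.

Neither implication holds.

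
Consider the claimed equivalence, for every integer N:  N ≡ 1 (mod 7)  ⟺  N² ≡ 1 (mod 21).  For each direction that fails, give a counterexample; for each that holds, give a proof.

Neither implication holds.

(→) This fails: take N = 15. Then 15 ≡ 1 (mod 7), but 15² = 225 ≡ 15 (mod 21), not 1.

(←) This fails: take N = 13. Then 13² = 169 ≡ 1 (mod 21), yet 13 ≡ 6 (mod 7), not 1.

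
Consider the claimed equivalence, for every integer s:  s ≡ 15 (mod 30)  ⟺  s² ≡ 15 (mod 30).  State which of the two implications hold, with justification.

Equivalent; both directions hold.

(⇒) Suppose s ≡ 15 (mod 30). Write s = 30j + 15. Then (30j + 15)² = 900j² + 900j + 225 = 30(30j² + 30j + 7) + 15, so s² ≡ 15 (mod 30).

(⇐) Conversely, suppose s² ≡ 15 (mod 30). The only residue r in {0, …, 29} with r² ≡ 15 (mod 30) is r = 15, so s ≡ 15 (mod 30).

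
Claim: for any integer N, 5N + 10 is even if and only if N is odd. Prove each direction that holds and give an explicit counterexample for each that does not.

Both directions fail.

(⇒) This fails: N = 0 gives 5N + 10 = 10, which is even, but 0 is even, not odd.

(⇐) This also fails: N = 1 is odd, but 5N + 10 = 15 is odd, not even.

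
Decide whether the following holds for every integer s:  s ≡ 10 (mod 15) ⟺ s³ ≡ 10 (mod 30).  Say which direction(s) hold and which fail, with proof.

(→) This fails: take s = 25. Then 25 ≡ 10 (mod 15), but 25³ = 15625 ≡ 25 (mod 30), not 10.

(←) Conversely, the residues r modulo 30 with r³ ≡ 10 (mod 30) are exactly {10}, and each is ≡ 10 (mod 15).

(⇒) fails; (⇐) holds.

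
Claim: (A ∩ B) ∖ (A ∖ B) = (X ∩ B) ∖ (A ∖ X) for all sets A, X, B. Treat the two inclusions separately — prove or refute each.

Neither inclusion holds.

(⊆) This inclusion fails. Take A = {1}, X = ∅, B = {1}; then 1 ∈ (A ∩ B) ∖ (A ∖ B) but 1 ∉ (X ∩ B) ∖ (A ∖ X).

(⊇) This inclusion fails. Take A = ∅, X = {1}, B = {1}; then 1 ∈ (X ∩ B) ∖ (A ∖ X) but 1 ∉ (A ∩ B) ∖ (A ∖ B).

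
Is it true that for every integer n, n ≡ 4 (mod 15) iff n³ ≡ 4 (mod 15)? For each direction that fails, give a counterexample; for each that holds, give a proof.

Equivalent; both directions hold.

Forward direction. Suppose n ≡ 4 (mod 15). Write n = 15j + 4. Then (15j + 4)³ = 3375j³ + 2700j² + 720j + 64 = 15(225j³ + 180j² + 48j + 4) + 4, so n³ ≡ 4 (mod 15).

Converse. Suppose n³ ≡ 4 (mod 15). The only residue r in {0, …, 14} with r³ ≡ 4 (mod 15) is r = 4, so n ≡ 4 (mod 15).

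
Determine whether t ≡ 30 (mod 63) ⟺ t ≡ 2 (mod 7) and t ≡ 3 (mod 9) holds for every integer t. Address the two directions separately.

Both directions hold; the statement is true.

[⇒] Suppose t ≡ 30 (mod 63); write t = 63j + 30. Since 7 ∣ 63, reducing mod 7 gives t ≡ 30 ≡ 2 (mod 7); since 9 ∣ 63, reducing mod 9 gives t ≡ 30 ≡ 3 (mod 9).

[⇐] Conversely, if t ≡ 2 (mod 7) and t ≡ 3 (mod 9), then by the Chinese remainder theorem t ≡ 30 (mod 63). This is exactly t ≡ 30 (mod 63).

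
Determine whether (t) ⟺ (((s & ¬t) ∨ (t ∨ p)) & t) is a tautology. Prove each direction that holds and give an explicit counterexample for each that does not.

Forward direction. Assume the antecedent. If p is true, the antecedent forces (p = T, s = F, t = T) or (p = T, s = T, t = T), and ((s & ¬t) ∨ (t ∨ p)) & t holds there. If p is false, the antecedent forces (p = F, s = F, t = T) or (p = F, s = T, t = T), and ((s & ¬t) ∨ (t ∨ p)) & t holds there. Either way ((s & ¬t) ∨ (t ∨ p)) & t holds.

Converse. Assume the antecedent. If p is true, the antecedent forces (p = T, s = F, t = T) or (p = T, s = T, t = T), and t holds there. If p is false, the antecedent forces (p = F, s = F, t = T) or (p = F, s = T, t = T), and t holds there. Either way t holds.

Both implications hold.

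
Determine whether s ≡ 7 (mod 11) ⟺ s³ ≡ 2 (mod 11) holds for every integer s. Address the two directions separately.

(→) Suppose s ≡ 7 (mod 11). Write s = 11j + 7. Then (11j + 7)³ = 1331j³ + 2541j² + 1617j + 343 = 11(121j³ + 231j² + 147j + 31) + 2, so s³ ≡ 2 (mod 11).

(←) Conversely, suppose s³ ≡ 2 (mod 11). The only residue r in {0, …, 10} with r³ ≡ 2 (mod 11) is r = 7, so s ≡ 7 (mod 11).

Both directions hold; the statement is true.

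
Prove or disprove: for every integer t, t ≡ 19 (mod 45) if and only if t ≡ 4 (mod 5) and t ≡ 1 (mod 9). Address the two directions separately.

(→) Suppose t ≡ 19 (mod 45); write t = 45j + 19. Since 5 ∣ 45, reducing mod 5 gives t ≡ 19 ≡ 4 (mod 5); since 9 ∣ 45, reducing mod 9 gives t ≡ 19 ≡ 1 (mod 9).

(←) Conversely, if t ≡ 4 (mod 5) and t ≡ 1 (mod 9), then by the Chinese remainder theorem t ≡ 19 (mod 45). This is exactly t ≡ 19 (mod 45).

Both implications hold.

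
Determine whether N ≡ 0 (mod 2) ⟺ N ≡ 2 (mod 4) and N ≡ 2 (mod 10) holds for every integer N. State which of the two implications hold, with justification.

Not equivalent: only (⇐) holds.

Forward direction. This fails: N = 0 gives 0 ≡ 0 (mod 2) but 0 ≡ 0 (mod 4), so the conjunction on the right does not hold.

Converse. If N ≡ 2 (mod 4) and N ≡ 2 (mod 10), then by the Chinese remainder theorem N ≡ 2 (mod 20). Since 2 ≡ 0 (mod 2) and 2 ∣ 20, we get N ≡ 0 (mod 2).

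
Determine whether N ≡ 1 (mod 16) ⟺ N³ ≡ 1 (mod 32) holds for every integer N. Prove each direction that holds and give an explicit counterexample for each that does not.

Only the converse holds.

(→) This fails: take N = 17. Then 17 ≡ 1 (mod 16), but 17³ = 4913 ≡ 17 (mod 32), not 1.

(←) Conversely, the residues r modulo 32 with r³ ≡ 1 (mod 32) are exactly {1}, and each is ≡ 1 (mod 16).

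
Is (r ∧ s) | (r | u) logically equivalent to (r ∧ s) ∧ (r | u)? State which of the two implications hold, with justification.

Only the reverse direction holds.

Forward direction. This fails. Under r = T, s = F, u = F, the left side is true but the right side is false.

Converse. Assume the antecedent. If r is true, (r ∧ s) | (r | u) reduces to true regardless of the other variables. If r is false, the antecedent cannot hold. Either way (r ∧ s) | (r | u) holds.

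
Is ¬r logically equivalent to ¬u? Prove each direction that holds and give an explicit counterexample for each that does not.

(→) This fails. Under r = F, u = T, the left side is true but the right side is false.

(←) This fails. Under r = T, u = F, the left side is false but the right side is true.

(⇒) fails and (⇐) fails.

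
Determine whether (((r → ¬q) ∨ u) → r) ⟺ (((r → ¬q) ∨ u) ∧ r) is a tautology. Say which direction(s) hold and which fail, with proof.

(⟹) This fails. Under q = T, r = T, u = F, the left side is true but the right side is false.

(⟸) Assume the antecedent. If q is true, the antecedent forces (q = T, r = T, u = T), and ((r → ¬q) ∨ u) → r holds there. If q is false, the antecedent forces (q = F, r = T, u = F) or (q = F, r = T, u = T), and ((r → ¬q) ∨ u) → r holds there. Either way ((r → ¬q) ∨ u) → r holds.

Only the converse holds.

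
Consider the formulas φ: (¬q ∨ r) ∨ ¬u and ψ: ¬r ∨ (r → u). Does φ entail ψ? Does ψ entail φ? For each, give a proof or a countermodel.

(⟹) This fails. Under q = F, r = T, u = F, the left side is true but the right side is false.

(⟸) This fails. Under q = T, r = F, u = T, the left side is false but the right side is true.

Both directions fail.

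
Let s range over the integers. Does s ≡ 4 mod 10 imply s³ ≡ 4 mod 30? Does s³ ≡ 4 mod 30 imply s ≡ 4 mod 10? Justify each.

[⇒] This fails: take s = 14. Then 14 ≡ 4 (mod 10), but 14³ = 2744 ≡ 14 (mod 30), not 4.

[⇐] Conversely, the residues r modulo 30 with r³ ≡ 4 (mod 30) are exactly {4}, and each is ≡ 4 (mod 10).

Only the converse holds.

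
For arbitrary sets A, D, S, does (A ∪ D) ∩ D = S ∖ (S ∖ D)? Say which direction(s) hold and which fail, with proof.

Forward inclusion. This inclusion fails. Take A = ∅, D = {1}, S = ∅; then 1 ∈ (A ∪ D) ∩ D but 1 ∉ S ∖ (S ∖ D).

Reverse inclusion. Let x ∈ S ∖ (S ∖ D). Then either x ∈ D ∩ S and x ∉ A; or x ∈ A ∩ D ∩ S. In each case x ∈ (A ∪ D) ∩ D, so S ∖ (S ∖ D) ⊆ (A ∪ D) ∩ D.

Only the reverse inclusion holds.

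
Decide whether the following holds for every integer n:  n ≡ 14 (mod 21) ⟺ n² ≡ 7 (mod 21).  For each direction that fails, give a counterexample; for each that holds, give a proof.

(⟹) Suppose n ≡ 14 (mod 21). Write n = 21j + 14. Then (21j + 14)² = 441j² + 588j + 196 = 21(21j² + 28j + 9) + 7, so n² ≡ 7 (mod 21).

(⟸) This fails: take n = 7. Then 7² = 49 ≡ 7 (mod 21), yet 7 ≡ 7 (mod 21), not 14.

(⇒) holds; (⇐) fails.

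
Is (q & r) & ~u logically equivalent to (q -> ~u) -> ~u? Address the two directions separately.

Only the forward implication holds.

(⇒) Assume the antecedent. If u is true, the antecedent cannot hold. If u is false, (q -> ~u) -> ~u reduces to true regardless of the other variables. Either way (q -> ~u) -> ~u holds.

(⇐) This fails. Under u = F, q = F, r = F, the left side is false but the right side is true.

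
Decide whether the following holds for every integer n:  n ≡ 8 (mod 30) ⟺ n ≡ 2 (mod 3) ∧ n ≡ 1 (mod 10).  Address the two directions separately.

Forward direction. This fails: n = 8 gives 8 ≡ 8 (mod 30) but 8 ≡ 8 (mod 10), so the conjunction on the right does not hold.

Converse. This fails: n = 11 satisfies both congruences on the right (11 ≡ 2 mod 3 and 11 ≡ 1 mod 10) yet 11 ≡ 11 (mod 30), not 8.

Neither direction holds.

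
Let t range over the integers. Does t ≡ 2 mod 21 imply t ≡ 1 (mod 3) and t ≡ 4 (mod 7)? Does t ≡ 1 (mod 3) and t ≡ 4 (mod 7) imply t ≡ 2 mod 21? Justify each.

Forward direction. This fails: t = 2 gives 2 ≡ 2 (mod 21) but 2 ≡ 2 (mod 3), so the conjunction on the right does not hold.

Converse. This fails: t = 4 satisfies both congruences on the right (4 ≡ 1 mod 3 and 4 ≡ 4 mod 7) yet 4 ≡ 4 (mod 21), not 2.

Neither direction holds.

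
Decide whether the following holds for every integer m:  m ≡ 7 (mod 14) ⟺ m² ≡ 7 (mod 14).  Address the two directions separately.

(⇒) Suppose m ≡ 7 (mod 14). Write m = 14j + 7. Then (14j + 7)² = 196j² + 196j + 49 = 14(14j² + 14j + 3) + 7, so m² ≡ 7 (mod 14).

(⇐) Conversely, suppose m² ≡ 7 (mod 14). The only residue r in {0, …, 13} with r² ≡ 7 (mod 14) is r = 7, so m ≡ 7 (mod 14).

The biconditional holds.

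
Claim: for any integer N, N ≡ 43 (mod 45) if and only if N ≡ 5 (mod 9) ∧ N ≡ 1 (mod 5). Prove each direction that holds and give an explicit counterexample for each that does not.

(→) This fails: N = 43 gives 43 ≡ 43 (mod 45) but 43 ≡ 7 (mod 9), so the conjunction on the right does not hold.

(←) This fails: N = 41 satisfies both congruences on the right (41 ≡ 5 mod 9 and 41 ≡ 1 mod 5) yet 41 ≡ 41 (mod 45), not 43.

Neither direction holds.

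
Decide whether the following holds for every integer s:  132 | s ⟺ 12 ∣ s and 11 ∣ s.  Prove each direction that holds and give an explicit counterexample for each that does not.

(→) If 132 ∣ s, write s = 132q. Since 132 = 11·12, s = 12·(11q), so 12 ∣ s; and since 132 = 12·11, s = 11·(12q), so 11 ∣ s.

(←) Suppose 12 ∣ s and 11 ∣ s. Any common multiple of 12 and 11 is a multiple of their lcm; here gcd(12, 11) = 1, so lcm(12, 11) = 12·11 = 132, so 132 ∣ s.

The biconditional holds.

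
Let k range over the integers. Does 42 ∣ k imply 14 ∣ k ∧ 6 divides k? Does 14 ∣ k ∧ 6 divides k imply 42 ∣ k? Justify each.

Both directions hold; the statement is true.

(→) If 42 ∣ k, write k = 42q. Since 42 = 3·14, k = 14·(3q), so 14 ∣ k; and since 42 = 7·6, k = 6·(7q), so 6 ∣ k.

(←) Suppose 14 ∣ k and 6 ∣ k. Any common multiple of 14 and 6 is a multiple of their lcm; here lcm(14, 6) = 14·6/gcd(14, 6) = 84/2 = 42, so 42 ∣ k.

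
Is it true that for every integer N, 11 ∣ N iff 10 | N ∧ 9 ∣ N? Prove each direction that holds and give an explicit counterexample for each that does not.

Forward direction. This fails: take N = 11. Certainly 11 ∣ 11, but 10 ∤ 11.

Converse. This fails: take N = 90. Both 10 ∣ 90 and 9 ∣ 90, yet 90 is not a multiple of 11 (since 90 = 8·11 + 2), so 11 ∤ 90.

Both directions fail.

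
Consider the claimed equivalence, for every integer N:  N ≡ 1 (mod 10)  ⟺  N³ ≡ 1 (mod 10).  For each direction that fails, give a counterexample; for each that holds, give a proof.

Both implications hold.

Converse. For the converse, argue contrapositively. If N ≢ 1 (mod 10), then N is congruent to one of 0, 2, 3, 4, 5, 6, 7, 8, 9 modulo 10, and these give N³ ≡ 0, 8, 7, 4, 5, 6, 3, 2, 9 respectively — never 1.

Forward direction. Suppose N ≡ 1 (mod 10). Write N = 10j + 1. Then (10j + 1)³ = 1000j³ + 300j² + 30j + 1 = 10(100j³ + 30j² + 3j) + 1, so N³ ≡ 1 (mod 10).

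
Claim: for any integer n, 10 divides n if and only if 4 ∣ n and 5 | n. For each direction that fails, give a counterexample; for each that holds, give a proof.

Only the reverse direction holds.

(→) This fails: take n = 10. Certainly 10 ∣ 10, but 4 ∤ 10.

(←) Suppose 4 ∣ n and 5 ∣ n. Any common multiple of 4 and 5 is a multiple of their lcm; here gcd(4, 5) = 1, so lcm(4, 5) = 4·5 = 20, so 20 ∣ n. Since 10 ∣ 20, it follows that 10 ∣ n.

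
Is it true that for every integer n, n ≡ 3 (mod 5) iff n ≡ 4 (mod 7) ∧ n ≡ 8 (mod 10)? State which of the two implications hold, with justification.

(←) If n ≡ 4 (mod 7) and n ≡ 8 (mod 10), then by the Chinese remainder theorem n ≡ 18 (mod 70). Since 18 ≡ 3 (mod 5) and 5 ∣ 70, we get n ≡ 3 (mod 5).

(→) This fails: n = 33 gives 33 ≡ 3 (mod 5) but 33 ≡ 5 (mod 7), so the conjunction on the right does not hold.

The forward direction fails; the converse holds.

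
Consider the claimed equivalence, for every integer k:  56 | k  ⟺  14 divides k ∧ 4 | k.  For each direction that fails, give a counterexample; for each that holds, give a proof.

Not equivalent: only (⇒) holds.

[⇒] If 56 ∣ k, write k = 56q. Since 56 = 4·14, k = 14·(4q), so 14 ∣ k; and since 56 = 14·4, k = 4·(14q), so 4 ∣ k.

[⇐] This fails: take k = 28. Both 14 ∣ 28 and 4 ∣ 28, yet 28 is not a multiple of 56 (since 28 = 0·56 + 28), so 56 ∤ 28.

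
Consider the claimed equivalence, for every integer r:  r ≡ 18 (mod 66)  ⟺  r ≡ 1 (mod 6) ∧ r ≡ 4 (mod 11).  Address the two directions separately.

Both directions fail.

(⇒) This fails: r = 18 gives 18 ≡ 18 (mod 66) but 18 ≡ 0 (mod 6), so the conjunction on the right does not hold.

(⇐) This fails: r = 37 satisfies both congruences on the right (37 ≡ 1 mod 6 and 37 ≡ 4 mod 11) yet 37 ≡ 37 (mod 66), not 18.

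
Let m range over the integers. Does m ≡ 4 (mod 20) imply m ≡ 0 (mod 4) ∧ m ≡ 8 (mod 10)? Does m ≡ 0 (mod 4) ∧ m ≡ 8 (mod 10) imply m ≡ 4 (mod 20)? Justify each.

(⇒) This fails: m = 4 gives 4 ≡ 4 (mod 20) but 4 ≡ 4 (mod 10), so the conjunction on the right does not hold.

(⇐) This fails: m = 8 satisfies both congruences on the right (8 ≡ 0 mod 4 and 8 ≡ 8 mod 10) yet 8 ≡ 8 (mod 20), not 4.

Neither implication holds.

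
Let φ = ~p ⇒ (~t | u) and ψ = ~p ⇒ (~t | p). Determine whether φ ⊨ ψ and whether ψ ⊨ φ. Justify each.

Not equivalent: only (⇐) holds.

Forward direction. This fails. Under u = T, p = F, t = T, the left side is true but the right side is false.

Converse. Assume the antecedent. If p is true, ~p ⇒ (~t | u) reduces to true regardless of the other variables. If p is false, the antecedent forces (u = F, p = F, t = F) or (u = T, p = F, t = F), and ~p ⇒ (~t | u) holds there. Either way ~p ⇒ (~t | u) holds.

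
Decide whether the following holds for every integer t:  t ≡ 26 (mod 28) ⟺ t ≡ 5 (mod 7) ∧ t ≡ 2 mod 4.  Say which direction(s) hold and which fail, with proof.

Forward direction. Suppose t ≡ 26 (mod 28); write t = 28j + 26. Since 7 ∣ 28, reducing mod 7 gives t ≡ 26 ≡ 5 (mod 7); since 4 ∣ 28, reducing mod 4 gives t ≡ 26 ≡ 2 (mod 4).

Converse. If t ≡ 5 (mod 7) and t ≡ 2 (mod 4), then by the Chinese remainder theorem t ≡ 26 (mod 28). This is exactly t ≡ 26 (mod 28).

Equivalent; both directions hold.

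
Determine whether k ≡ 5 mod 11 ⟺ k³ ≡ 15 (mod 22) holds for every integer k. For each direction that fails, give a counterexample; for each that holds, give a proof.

[⇒] This fails: take k = 16. Then 16 ≡ 5 (mod 11), but 16³ = 4096 ≡ 4 (mod 22), not 15.

[⇐] Conversely, the residues r modulo 22 with r³ ≡ 15 (mod 22) are exactly {5}, and each is ≡ 5 (mod 11).

The forward direction fails; the converse holds.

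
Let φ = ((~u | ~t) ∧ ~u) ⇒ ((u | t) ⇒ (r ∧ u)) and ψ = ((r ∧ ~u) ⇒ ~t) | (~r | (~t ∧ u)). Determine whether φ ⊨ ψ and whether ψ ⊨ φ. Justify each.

Only the forward direction holds.

(→) Assume the antecedent. If u is true, the consequent reduces to true regardless of the other variables. If u is false, the antecedent forces (u = F, r = F, t = F) or (u = F, r = T, t = F), and the consequent holds there. Either way the consequent holds.

(←) This fails. Under u = F, r = F, t = T, the left side is false but the right side is true.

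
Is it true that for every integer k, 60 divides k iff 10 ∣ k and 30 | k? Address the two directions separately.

Only the forward direction holds.

(→) If 60 ∣ k, write k = 60q. Since 60 = 6·10, k = 10·(6q), so 10 ∣ k; and since 60 = 2·30, k = 30·(2q), so 30 ∣ k.

(←) This fails: take k = 30. Both 10 ∣ 30 and 30 ∣ 30, yet 30 is not a multiple of 60 (since 30 = 0·60 + 30), so 60 ∤ 30.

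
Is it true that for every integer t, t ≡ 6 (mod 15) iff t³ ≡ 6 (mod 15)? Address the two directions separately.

(⟹) Suppose t ≡ 6 (mod 15). Write t = 15j + 6. Then (15j + 6)³ = 3375j³ + 4050j² + 1620j + 216 = 15(225j³ + 270j² + 108j + 14) + 6, so t³ ≡ 6 (mod 15).

(⟸) Conversely, suppose t³ ≡ 6 (mod 15). The only residue r in {0, …, 14} with r³ ≡ 6 (mod 15) is r = 6, so t ≡ 6 (mod 15).

Equivalent; both directions hold.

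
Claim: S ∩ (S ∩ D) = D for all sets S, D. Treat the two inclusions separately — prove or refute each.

(⊆) holds; (⊇) fails.

(⊆) Let x ∈ S ∩ (S ∩ D). Then x ∈ S ∩ D, from which x ∈ D.

(⊇) This inclusion fails. Take S = ∅, D = {1}; then 1 ∈ D but 1 ∉ S ∩ (S ∩ D).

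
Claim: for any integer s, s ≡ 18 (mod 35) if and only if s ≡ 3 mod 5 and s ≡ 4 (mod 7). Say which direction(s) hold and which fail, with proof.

(⇒) Suppose s ≡ 18 (mod 35); write s = 35j + 18. Since 5 ∣ 35, reducing mod 5 gives s ≡ 18 ≡ 3 (mod 5); since 7 ∣ 35, reducing mod 7 gives s ≡ 18 ≡ 4 (mod 7).

(⇐) Conversely, if s ≡ 3 (mod 5) and s ≡ 4 (mod 7), then by the Chinese remainder theorem s ≡ 18 (mod 35). This is exactly s ≡ 18 (mod 35).

Both directions hold; the statement is true.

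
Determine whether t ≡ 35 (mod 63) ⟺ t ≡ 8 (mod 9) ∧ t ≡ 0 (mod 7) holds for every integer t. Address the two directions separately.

Forward direction. Suppose t ≡ 35 (mod 63); write t = 63j + 35. Since 9 ∣ 63, reducing mod 9 gives t ≡ 35 ≡ 8 (mod 9); since 7 ∣ 63, reducing mod 7 gives t ≡ 35 ≡ 0 (mod 7).

Converse. If t ≡ 8 (mod 9) and t ≡ 0 (mod 7), then by the Chinese remainder theorem t ≡ 35 (mod 63). This is exactly t ≡ 35 (mod 63).

Both implications hold.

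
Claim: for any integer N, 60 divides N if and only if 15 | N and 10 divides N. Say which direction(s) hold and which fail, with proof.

Converse. This fails: take N = 30. Both 15 ∣ 30 and 10 ∣ 30, yet 30 is not a multiple of 60 (since 30 = 0·60 + 30), so 60 ∤ 30.

Forward direction. If 60 ∣ N, write N = 60q. Since 60 = 4·15, N = 15·(4q), so 15 ∣ N; and since 60 = 6·10, N = 10·(6q), so 10 ∣ N.

The forward direction holds; the converse fails.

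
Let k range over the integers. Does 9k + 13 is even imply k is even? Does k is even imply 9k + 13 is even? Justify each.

(⇒) This fails: k = 3 gives 9k + 13 = 40, which is even, but 3 is odd, not even.

(⇐) This also fails: k = 0 is even, but 9k + 13 = 13 is odd, not even.

(⇒) fails and (⇐) fails.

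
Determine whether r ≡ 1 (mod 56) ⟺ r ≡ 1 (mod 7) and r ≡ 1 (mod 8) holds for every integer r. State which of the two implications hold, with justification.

Both directions hold; the statement is true.

(⟹) Suppose r ≡ 1 (mod 56); write r = 56j + 1. Since 7 ∣ 56, reducing mod 7 gives r ≡ 1 (mod 7); since 8 ∣ 56, reducing mod 8 gives r ≡ 1 (mod 8).

(⟸) Conversely, if r ≡ 1 (mod 7) and r ≡ 1 (mod 8), then by the Chinese remainder theorem r ≡ 1 (mod 56). This is exactly r ≡ 1 (mod 56).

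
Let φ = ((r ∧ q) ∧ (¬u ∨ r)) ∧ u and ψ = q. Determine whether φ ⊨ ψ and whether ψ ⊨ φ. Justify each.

(⇒) holds; (⇐) fails.

[⇒] Assume the antecedent. If q is true, q reduces to true regardless of the other variables. If q is false, the antecedent cannot hold. Either way q holds.

[⇐] This fails. Under q = T, u = F, r = F, the left side is false but the right side is true.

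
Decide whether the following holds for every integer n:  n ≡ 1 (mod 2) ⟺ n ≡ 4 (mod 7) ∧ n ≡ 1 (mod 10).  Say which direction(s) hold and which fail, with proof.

Only the reverse direction holds.

(←) If n ≡ 4 (mod 7) and n ≡ 1 (mod 10), then by the Chinese remainder theorem n ≡ 11 (mod 70). Since 11 ≡ 1 (mod 2) and 2 ∣ 70, we get n ≡ 1 (mod 2).

(→) This fails: n = 1 gives 1 ≡ 1 (mod 2) but 1 ≡ 1 (mod 7), so the conjunction on the right does not hold.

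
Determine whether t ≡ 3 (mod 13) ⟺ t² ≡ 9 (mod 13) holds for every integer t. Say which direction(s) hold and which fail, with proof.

(→) Suppose t ≡ 3 (mod 13). Write t = 13j + 3. Then (13j + 3)² = 169j² + 78j + 9 = 13(13j² + 6j) + 9, so t² ≡ 9 (mod 13).

(←) This fails: take t = 10. Then 10² = 100 ≡ 9 (mod 13), yet 10 ≡ 10 (mod 13), not 3.

Only the forward implication holds.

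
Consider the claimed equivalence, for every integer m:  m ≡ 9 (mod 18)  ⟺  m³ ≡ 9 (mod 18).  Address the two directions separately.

Not equivalent: only (⇒) holds.

[⇒] Suppose m ≡ 9 (mod 18). Write m = 18j + 9. Then (18j + 9)³ = 5832j³ + 8748j² + 4374j + 729 = 18(324j³ + 486j² + 243j + 40) + 9, so m³ ≡ 9 (mod 18).

[⇐] This fails: take m = 3. Then 3³ = 27 ≡ 9 (mod 18), yet 3 ≡ 3 (mod 18), not 9.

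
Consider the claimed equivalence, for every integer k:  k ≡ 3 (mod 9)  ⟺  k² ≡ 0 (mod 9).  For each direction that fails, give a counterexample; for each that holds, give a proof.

(⇒) Suppose k ≡ 3 (mod 9). Write k = 9j + 3. Then (9j + 3)² = 81j² + 54j + 9 = 9(9j² + 6j + 1) + 0, so k² ≡ 0 (mod 9).

(⇐) This fails: take k = 0. Then 0² = 0 ≡ 0 (mod 9), yet 0 ≡ 0 (mod 9), not 3.

Only the forward implication holds.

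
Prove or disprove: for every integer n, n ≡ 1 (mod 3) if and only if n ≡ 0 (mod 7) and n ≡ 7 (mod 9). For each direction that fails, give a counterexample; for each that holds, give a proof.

Not equivalent: only (⇐) holds.

(⟹) This fails: n = 1 gives 1 ≡ 1 (mod 3) but 1 ≡ 1 (mod 7), so the conjunction on the right does not hold.

(⟸) Conversely, if n ≡ 0 (mod 7) and n ≡ 7 (mod 9), then by the Chinese remainder theorem n ≡ 7 (mod 63). Since 7 ≡ 1 (mod 3) and 3 ∣ 63, we get n ≡ 1 (mod 3).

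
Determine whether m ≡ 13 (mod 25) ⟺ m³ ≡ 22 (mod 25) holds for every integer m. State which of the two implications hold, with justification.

(→) Suppose m ≡ 13 (mod 25). Write m = 25j + 13. Then (25j + 13)³ = 15625j³ + 24375j² + 12675j + 2197 = 25(625j³ + 975j² + 507j + 87) + 22, so m³ ≡ 22 (mod 25).

(←) Conversely, suppose m³ ≡ 22 (mod 25). The only residue r in {0, …, 24} with r³ ≡ 22 (mod 25) is r = 13, so m ≡ 13 (mod 25).

Both directions hold.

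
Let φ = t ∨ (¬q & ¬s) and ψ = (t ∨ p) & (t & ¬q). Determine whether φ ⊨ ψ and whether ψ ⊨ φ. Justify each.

(⇒) This fails. Under t = F, q = F, p = F, s = F, the left side is true but the right side is false.

(⇐) Assume the antecedent. If t is true, t ∨ (¬q & ¬s) reduces to true regardless of the other variables. If t is false, the antecedent cannot hold. Either way t ∨ (¬q & ¬s) holds.

Only the reverse direction holds.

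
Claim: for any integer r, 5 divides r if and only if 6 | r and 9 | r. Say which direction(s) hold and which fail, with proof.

Forward direction. This fails: take r = 5. Certainly 5 ∣ 5, but 6 ∤ 5.

Converse. This fails: take r = 18. Both 6 ∣ 18 and 9 ∣ 18, yet 18 is not a multiple of 5 (since 18 = 3·5 + 3), so 5 ∤ 18.

Neither direction holds.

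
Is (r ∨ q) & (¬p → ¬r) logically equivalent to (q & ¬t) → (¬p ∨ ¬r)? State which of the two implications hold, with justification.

(⟹) This fails. Under q = T, t = F, r = T, p = T, the left side is true but the right side is false.

(⟸) This fails. Under q = F, t = F, r = F, p = F, the left side is false but the right side is true.

Both directions fail.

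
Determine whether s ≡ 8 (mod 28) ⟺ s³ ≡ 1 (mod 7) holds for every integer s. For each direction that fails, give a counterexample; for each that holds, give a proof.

Not equivalent: only (⇒) holds.

Forward direction. Suppose s ≡ 8 (mod 28). Then s³ ≡ 8³ = 512 (mod 28), and since 7 ∣ 28, also s³ ≡ 1 (mod 7).

Converse. This fails: take s = 1. Then 1³ = 1 ≡ 1 (mod 7), yet 1 ≡ 1 (mod 28), not 8.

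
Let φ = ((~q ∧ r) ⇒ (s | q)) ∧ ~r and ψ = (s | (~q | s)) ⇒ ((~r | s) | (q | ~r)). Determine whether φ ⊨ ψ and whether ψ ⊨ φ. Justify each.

Only the forward direction holds.

(⟹) Assume the antecedent. If s is true, the consequent reduces to true regardless of the other variables. If s is false, the antecedent forces (s = F, r = F, q = F) or (s = F, r = F, q = T), and the consequent holds there. Either way the consequent holds.

(⟸) This fails. Under s = T, r = T, q = F, the left side is false but the right side is true.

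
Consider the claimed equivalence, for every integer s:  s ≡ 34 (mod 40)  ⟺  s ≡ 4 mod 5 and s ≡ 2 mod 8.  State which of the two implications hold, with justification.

The biconditional holds.

[⇒] Suppose s ≡ 34 (mod 40); write s = 40j + 34. Since 5 ∣ 40, reducing mod 5 gives s ≡ 34 ≡ 4 (mod 5); since 8 ∣ 40, reducing mod 8 gives s ≡ 34 ≡ 2 (mod 8).

[⇐] Conversely, if s ≡ 4 (mod 5) and s ≡ 2 (mod 8), then by the Chinese remainder theorem s ≡ 34 (mod 40). This is exactly s ≡ 34 (mod 40).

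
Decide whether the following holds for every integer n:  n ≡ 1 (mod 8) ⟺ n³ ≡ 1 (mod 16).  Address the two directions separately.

Only the reverse direction holds.

[⇐] The residues r modulo 16 with r³ ≡ 1 (mod 16) are exactly {1}, and each is ≡ 1 (mod 8).

[⇒] This fails: take n = 9. Then 9 ≡ 1 (mod 8), but 9³ = 729 ≡ 9 (mod 16), not 1.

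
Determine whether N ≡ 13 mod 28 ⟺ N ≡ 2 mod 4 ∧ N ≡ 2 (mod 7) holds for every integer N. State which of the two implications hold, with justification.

(→) This fails: N = 13 gives 13 ≡ 13 (mod 28) but 13 ≡ 1 (mod 4), so the conjunction on the right does not hold.

(←) This fails: N = 2 satisfies both congruences on the right (2 ≡ 2 mod 4 and 2 ≡ 2 mod 7) yet 2 ≡ 2 (mod 28), not 13.

Neither direction holds.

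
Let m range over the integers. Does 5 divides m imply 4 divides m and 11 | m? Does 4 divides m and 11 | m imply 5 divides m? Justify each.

[⇒] This fails: take m = 5. Certainly 5 ∣ 5, but 4 ∤ 5.

[⇐] This fails: take m = 44. Both 4 ∣ 44 and 11 ∣ 44, yet 44 is not a multiple of 5 (since 44 = 8·5 + 4), so 5 ∤ 44.

Both directions fail.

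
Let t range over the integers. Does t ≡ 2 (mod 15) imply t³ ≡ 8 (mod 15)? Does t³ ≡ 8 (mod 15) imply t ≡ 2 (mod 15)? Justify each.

(←) Suppose t³ ≡ 8 (mod 15). The only residue r in {0, …, 14} with r³ ≡ 8 (mod 15) is r = 2, so t ≡ 2 (mod 15).

(→) Suppose t ≡ 2 (mod 15). Write t = 15j + 2. Then (15j + 2)³ = 3375j³ + 1350j² + 180j + 8 = 15(225j³ + 90j² + 12j) + 8, so t³ ≡ 8 (mod 15).

Equivalent; both directions hold.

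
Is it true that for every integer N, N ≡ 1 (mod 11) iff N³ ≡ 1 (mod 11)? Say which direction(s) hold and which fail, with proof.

(⟹) Suppose N ≡ 1 (mod 11). Write N = 11j + 1. Then (11j + 1)³ = 1331j³ + 363j² + 33j + 1 = 11(121j³ + 33j² + 3j) + 1, so N³ ≡ 1 (mod 11).

(⟸) For the converse, argue contrapositively. If N ≢ 1 (mod 11), then N is congruent to one of 0, 2, 3, 4, 5, 6, 7, 8, 9, 10 modulo 11, and these give N³ ≡ 0, 8, 5, 9, 4, 7, 2, 6, 3, 10 respectively — never 1.

Equivalent; both directions hold.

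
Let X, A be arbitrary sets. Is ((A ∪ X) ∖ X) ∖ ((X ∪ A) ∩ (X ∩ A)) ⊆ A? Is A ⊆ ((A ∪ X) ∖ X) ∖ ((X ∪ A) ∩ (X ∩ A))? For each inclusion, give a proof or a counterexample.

(⊆) holds; (⊇) fails.

(⟹) Let x ∈ ((A ∪ X) ∖ X) ∖ ((X ∪ A) ∩ (X ∩ A)). Then x ∈ A and x ∉ X, from which x ∈ A.

(⟸) This inclusion fails. Take X = {1}, A = {1}; then 1 ∈ A but 1 ∉ ((A ∪ X) ∖ X) ∖ ((X ∪ A) ∩ (X ∩ A)).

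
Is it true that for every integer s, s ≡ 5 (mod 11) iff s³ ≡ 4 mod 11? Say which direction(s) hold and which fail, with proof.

(→) Suppose s ≡ 5 (mod 11). Write s = 11j + 5. Then (11j + 5)³ = 1331j³ + 1815j² + 825j + 125 = 11(121j³ + 165j² + 75j + 11) + 4, so s³ ≡ 4 (mod 11).

(←) Conversely, suppose s³ ≡ 4 (mod 11). The only residue r in {0, …, 10} with r³ ≡ 4 (mod 11) is r = 5, so s ≡ 5 (mod 11).

Equivalent; both directions hold.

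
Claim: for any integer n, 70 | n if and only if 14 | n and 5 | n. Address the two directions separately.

(→) If 70 ∣ n, write n = 70q. Since 70 = 5·14, n = 14·(5q), so 14 ∣ n; and since 70 = 14·5, n = 5·(14q), so 5 ∣ n.

(←) Suppose 14 ∣ n and 5 ∣ n. Any common multiple of 14 and 5 is a multiple of their lcm; here gcd(14, 5) = 1, so lcm(14, 5) = 14·5 = 70, so 70 ∣ n.

Both implications hold.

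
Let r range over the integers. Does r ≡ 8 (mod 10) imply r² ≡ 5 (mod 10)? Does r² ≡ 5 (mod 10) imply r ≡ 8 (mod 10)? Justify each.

Both directions fail.

(⇒) This fails: take r = 8. Then 8 ≡ 8 (mod 10), but 8² = 64 ≡ 4 (mod 10), not 5.

(⇐) This fails: take r = 5. Then 5² = 25 ≡ 5 (mod 10), yet 5 ≡ 5 (mod 10), not 8.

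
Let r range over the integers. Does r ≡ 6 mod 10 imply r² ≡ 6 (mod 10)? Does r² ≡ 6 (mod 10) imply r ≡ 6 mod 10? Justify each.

(→) Suppose r ≡ 6 mod 10. Write r = 10j + 6. Then (10j + 6)² = 100j² + 120j + 36 = 10(10j² + 12j + 3) + 6, so r² ≡ 6 (mod 10).

(←) This fails: take r = 4. Then 4² = 16 ≡ 6 (mod 10), yet 4 ≡ 4 (mod 10), not 6.

Not equivalent: only (⇒) holds.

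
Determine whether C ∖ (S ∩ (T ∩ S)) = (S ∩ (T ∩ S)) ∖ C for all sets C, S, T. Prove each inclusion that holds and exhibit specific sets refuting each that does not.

(⟹) This inclusion fails. Take C = {1}, S = ∅, T = ∅; then 1 ∈ C ∖ (S ∩ (T ∩ S)) but 1 ∉ (S ∩ (T ∩ S)) ∖ C.

(⟸) This inclusion fails. Take C = ∅, S = {1}, T = {1}; then 1 ∈ (S ∩ (T ∩ S)) ∖ C but 1 ∉ C ∖ (S ∩ (T ∩ S)).

(⊆) fails and (⊇) fails.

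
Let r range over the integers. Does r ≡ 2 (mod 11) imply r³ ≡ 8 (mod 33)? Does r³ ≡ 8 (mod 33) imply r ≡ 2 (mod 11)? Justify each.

(⇒) This fails: take r = 13. Then 13 ≡ 2 (mod 11), but 13³ = 2197 ≡ 19 (mod 33), not 8.

(⇐) Conversely, the residues r modulo 33 with r³ ≡ 8 (mod 33) are exactly {2}, and each is ≡ 2 (mod 11).

(⇒) fails; (⇐) holds.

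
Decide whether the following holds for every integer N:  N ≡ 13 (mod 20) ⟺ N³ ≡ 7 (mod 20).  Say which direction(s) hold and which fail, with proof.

Both directions fail.

[⇒] This fails: take N = 13. Then 13 ≡ 13 (mod 20), but 13³ = 2197 ≡ 17 (mod 20), not 7.

[⇐] This fails: take N = 3. Then 3³ = 27 ≡ 7 (mod 20), yet 3 ≡ 3 (mod 20), not 13.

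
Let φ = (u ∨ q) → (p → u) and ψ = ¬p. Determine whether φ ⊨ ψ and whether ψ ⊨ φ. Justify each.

Not equivalent: only (⇐) holds.

(⇒) This fails. Under q = F, u = F, p = T, the left side is true but the right side is false.

(⇐) Assume the antecedent. If q is true, the antecedent forces (q = T, u = F, p = F) or (q = T, u = T, p = F), and (u ∨ q) → (p → u) holds there. If q is false, (u ∨ q) → (p → u) reduces to true regardless of the other variables. Either way (u ∨ q) → (p → u) holds.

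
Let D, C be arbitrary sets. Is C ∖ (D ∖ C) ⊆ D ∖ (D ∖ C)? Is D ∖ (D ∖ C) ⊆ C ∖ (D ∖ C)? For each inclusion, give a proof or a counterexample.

The sets are not equal: only the reverse inclusion holds.

(⟹) This inclusion fails. Take D = ∅, C = {1}; then 1 ∈ C ∖ (D ∖ C) but 1 ∉ D ∖ (D ∖ C).

(⟸) Let x ∈ D ∖ (D ∖ C). Then x ∈ D ∩ C, from which x ∈ C ∖ (D ∖ C).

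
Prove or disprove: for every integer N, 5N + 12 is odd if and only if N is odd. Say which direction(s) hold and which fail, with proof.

Both implications hold.

(→) Suppose 5N + 12 is odd. Since 5 is odd, 5N and N have the same parity, so 5N + 12 ≡ N + 12 (mod 2). As 12 is even, 5N + 12 is odd exactly when N is odd. Thus N is odd.

(←) Conversely, suppose N is odd; write N = 2j + 1. Then 5N + 12 = 5·(2j + 1) + 12 = 2·5j + 17, which is odd.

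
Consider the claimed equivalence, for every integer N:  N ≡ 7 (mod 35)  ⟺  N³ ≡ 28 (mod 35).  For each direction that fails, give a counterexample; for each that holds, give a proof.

Both implications hold.

(⟹) Suppose N ≡ 7 (mod 35). Write N = 35j + 7. Then (35j + 7)³ = 42875j³ + 25725j² + 5145j + 343 = 35(1225j³ + 735j² + 147j + 9) + 28, so N³ ≡ 28 (mod 35).

(⟸) Conversely, suppose N³ ≡ 28 (mod 35). The only residue r in {0, …, 34} with r³ ≡ 28 (mod 35) is r = 7, so N ≡ 7 (mod 35).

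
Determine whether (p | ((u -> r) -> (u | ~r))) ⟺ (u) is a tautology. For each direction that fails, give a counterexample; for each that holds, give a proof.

Not equivalent: only (⇐) holds.

Forward direction. This fails. Under p = F, u = F, r = F, the left side is true but the right side is false.

Converse. Assume the antecedent. If p is true, p | ((u -> r) -> (u | ~r)) reduces to true regardless of the other variables. If p is false, the antecedent forces (p = F, u = T, r = F) or (p = F, u = T, r = T), and p | ((u -> r) -> (u | ~r)) holds there. Either way p | ((u -> r) -> (u | ~r)) holds.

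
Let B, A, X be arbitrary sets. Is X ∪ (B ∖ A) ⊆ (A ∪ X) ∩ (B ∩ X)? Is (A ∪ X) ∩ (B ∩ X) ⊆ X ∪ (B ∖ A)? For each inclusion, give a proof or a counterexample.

Only the reverse inclusion holds.

(⟹) This inclusion fails. Take B = {1}, A = ∅, X = ∅; then 1 ∈ X ∪ (B ∖ A) but 1 ∉ (A ∪ X) ∩ (B ∩ X).

(⟸) Let x ∈ (A ∪ X) ∩ (B ∩ X). Then either x ∈ B ∩ X and x ∉ A; or x ∈ B ∩ A ∩ X. In each case x ∈ X ∪ (B ∖ A), so (A ∪ X) ∩ (B ∩ X) ⊆ X ∪ (B ∖ A).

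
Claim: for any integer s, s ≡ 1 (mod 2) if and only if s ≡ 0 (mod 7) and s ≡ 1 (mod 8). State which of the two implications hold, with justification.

(⟸) If s ≡ 0 (mod 7) and s ≡ 1 (mod 8), then by the Chinese remainder theorem s ≡ 49 (mod 56). Since 49 ≡ 1 (mod 2) and 2 ∣ 56, we get s ≡ 1 (mod 2).

(⟹) This fails: s = 1 gives 1 ≡ 1 (mod 2) but 1 ≡ 1 (mod 7), so the conjunction on the right does not hold.

Not equivalent: only (⇐) holds.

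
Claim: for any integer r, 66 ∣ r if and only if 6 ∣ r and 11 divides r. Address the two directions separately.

(⇒) If 66 ∣ r, write r = 66q. Since 66 = 11·6, r = 6·(11q), so 6 ∣ r; and since 66 = 6·11, r = 11·(6q), so 11 ∣ r.

(⇐) Suppose 6 ∣ r and 11 ∣ r. Any common multiple of 6 and 11 is a multiple of their lcm; here gcd(6, 11) = 1, so lcm(6, 11) = 6·11 = 66, so 66 ∣ r.

The biconditional holds.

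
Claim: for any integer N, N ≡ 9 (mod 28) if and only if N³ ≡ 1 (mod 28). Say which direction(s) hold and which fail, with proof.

(⟹) Suppose N ≡ 9 (mod 28). Write N = 28j + 9. Then (28j + 9)³ = 21952j³ + 21168j² + 6804j + 729 = 28(784j³ + 756j² + 243j + 26) + 1, so N³ ≡ 1 (mod 28).

(⟸) This fails: take N = 1. Then 1³ = 1 ≡ 1 (mod 28), yet 1 ≡ 1 (mod 28), not 9.

Not equivalent: only (⇒) holds.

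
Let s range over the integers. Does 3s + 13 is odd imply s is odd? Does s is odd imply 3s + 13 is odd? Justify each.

Neither direction holds.

Forward direction. This fails: s = 2 gives 3s + 13 = 19, which is odd, but 2 is even, not odd.

Converse. This also fails: s = 3 is odd, but 3s + 13 = 22 is even, not odd.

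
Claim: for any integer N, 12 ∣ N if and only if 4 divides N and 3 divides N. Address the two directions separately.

Both implications hold.

Forward direction. If 12 ∣ N, write N = 12q. Since 12 = 3·4, N = 4·(3q), so 4 ∣ N; and since 12 = 4·3, N = 3·(4q), so 3 ∣ N.

Converse. Suppose 4 ∣ N and 3 ∣ N. Any common multiple of 4 and 3 is a multiple of their lcm; here gcd(4, 3) = 1, so lcm(4, 3) = 4·3 = 12, so 12 ∣ N.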